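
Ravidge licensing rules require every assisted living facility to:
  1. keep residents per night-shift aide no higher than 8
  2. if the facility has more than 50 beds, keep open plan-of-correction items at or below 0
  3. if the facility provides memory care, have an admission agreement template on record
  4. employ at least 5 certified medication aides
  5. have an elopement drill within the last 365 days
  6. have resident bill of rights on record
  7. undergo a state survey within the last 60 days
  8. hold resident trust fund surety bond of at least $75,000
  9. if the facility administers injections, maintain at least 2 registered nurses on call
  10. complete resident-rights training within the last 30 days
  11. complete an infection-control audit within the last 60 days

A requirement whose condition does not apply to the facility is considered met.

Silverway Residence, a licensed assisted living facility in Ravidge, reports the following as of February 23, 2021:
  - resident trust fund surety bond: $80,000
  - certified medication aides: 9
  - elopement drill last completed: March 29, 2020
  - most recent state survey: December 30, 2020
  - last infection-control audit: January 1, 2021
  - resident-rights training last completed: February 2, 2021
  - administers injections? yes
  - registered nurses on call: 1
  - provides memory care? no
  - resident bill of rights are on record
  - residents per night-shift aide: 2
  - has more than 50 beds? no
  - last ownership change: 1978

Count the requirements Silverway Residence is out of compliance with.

1. residents per night-shift aide 2 ≤ 8 → met
2. condition 'has more than 50 beds' does not hold → requirement n/a → met
3. condition 'provides memory care' does not hold → requirement n/a → met
4. certified medication aides 9 ≥ 5 → met
5. elopement drill 331 days ago vs limit 365 → met
6. resident bill of rights present → met
7. state survey 55 days ago vs limit 60 → met
8. resident trust fund surety bond $80,000 ≥ $75,000 → met
9. condition 'administers injections' holds; registered nurses on call 1 < 2 → not met
10. resident-rights training 21 days ago vs limit 30 → met
11. infection-control audit 53 days ago vs limit 60 → met
Not met: 1 of 11

1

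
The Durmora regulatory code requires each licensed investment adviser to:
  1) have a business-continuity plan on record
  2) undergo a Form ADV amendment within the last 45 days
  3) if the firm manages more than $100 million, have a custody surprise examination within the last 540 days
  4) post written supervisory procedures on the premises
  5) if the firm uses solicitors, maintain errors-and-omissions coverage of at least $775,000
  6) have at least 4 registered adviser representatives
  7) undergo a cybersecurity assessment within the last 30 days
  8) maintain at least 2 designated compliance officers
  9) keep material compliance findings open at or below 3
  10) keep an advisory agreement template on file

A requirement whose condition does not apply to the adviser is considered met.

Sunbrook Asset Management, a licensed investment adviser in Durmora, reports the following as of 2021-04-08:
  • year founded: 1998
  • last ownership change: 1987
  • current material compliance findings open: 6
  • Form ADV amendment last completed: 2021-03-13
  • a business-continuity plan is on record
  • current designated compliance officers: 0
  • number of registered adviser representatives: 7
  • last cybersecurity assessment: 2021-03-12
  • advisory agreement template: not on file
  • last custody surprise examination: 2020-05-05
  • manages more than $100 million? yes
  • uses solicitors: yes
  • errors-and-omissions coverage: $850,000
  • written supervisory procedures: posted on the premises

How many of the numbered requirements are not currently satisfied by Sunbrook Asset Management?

1. business-continuity plan present → met
2. Form ADV amendment 26 days ago vs limit 45 → met
3. condition 'manages more than $100 million' holds; custody surprise examination 338 days ago vs limit 540 → met
4. written supervisory procedures present → met
5. condition 'uses solicitors' holds; errors-and-omissions coverage $850,000 ≥ $775,000 → met
6. registered adviser representatives 7 ≥ 4 → met
7. cybersecurity assessment 27 days ago vs limit 30 → met
8. designated compliance officers 0 < 2 → not met
9. material compliance findings open 6 > 3 → not met
10. advisory agreement template absent → not met
Not met: 3 of 10

3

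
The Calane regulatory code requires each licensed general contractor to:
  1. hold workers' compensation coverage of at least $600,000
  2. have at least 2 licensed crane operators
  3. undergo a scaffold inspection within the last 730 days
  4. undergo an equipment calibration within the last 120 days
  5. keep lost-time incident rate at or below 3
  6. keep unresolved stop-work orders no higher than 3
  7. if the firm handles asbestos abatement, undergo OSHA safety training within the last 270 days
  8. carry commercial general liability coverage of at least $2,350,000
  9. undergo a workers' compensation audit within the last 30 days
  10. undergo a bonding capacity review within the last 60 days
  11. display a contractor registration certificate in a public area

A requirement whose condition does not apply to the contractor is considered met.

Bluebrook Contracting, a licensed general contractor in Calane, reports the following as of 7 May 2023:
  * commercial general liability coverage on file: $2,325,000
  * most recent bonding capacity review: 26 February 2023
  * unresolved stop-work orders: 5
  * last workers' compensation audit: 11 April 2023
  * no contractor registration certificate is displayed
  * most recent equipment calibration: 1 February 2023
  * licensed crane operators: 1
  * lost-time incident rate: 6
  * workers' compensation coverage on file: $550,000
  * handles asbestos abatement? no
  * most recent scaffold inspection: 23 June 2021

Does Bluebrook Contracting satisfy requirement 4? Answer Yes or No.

4. equipment calibration 95 days ago vs limit 120 → met

Yes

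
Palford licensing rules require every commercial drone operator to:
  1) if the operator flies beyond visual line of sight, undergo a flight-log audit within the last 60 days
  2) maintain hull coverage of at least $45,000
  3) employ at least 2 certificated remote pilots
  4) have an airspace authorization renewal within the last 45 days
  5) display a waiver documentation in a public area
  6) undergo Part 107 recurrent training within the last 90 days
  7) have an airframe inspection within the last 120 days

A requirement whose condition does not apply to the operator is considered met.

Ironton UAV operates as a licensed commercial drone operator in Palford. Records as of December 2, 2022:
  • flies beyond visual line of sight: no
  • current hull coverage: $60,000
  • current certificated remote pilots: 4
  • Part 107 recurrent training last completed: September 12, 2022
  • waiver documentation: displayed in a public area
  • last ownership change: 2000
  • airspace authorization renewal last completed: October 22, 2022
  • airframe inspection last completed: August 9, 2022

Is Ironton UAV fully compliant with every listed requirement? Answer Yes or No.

1. condition 'flies beyond visual line of sight' does not hold → requirement n/a → met
2. hull coverage $60,000 ≥ $45,000 → met
3. certificated remote pilots 4 ≥ 2 → met
4. airspace authorization renewal 41 days ago vs limit 45 → met
5. waiver documentation present → met
6. Part 107 recurrent training 81 days ago vs limit 90 → met
7. airframe inspection 115 days ago vs limit 120 → met
All met.

Yes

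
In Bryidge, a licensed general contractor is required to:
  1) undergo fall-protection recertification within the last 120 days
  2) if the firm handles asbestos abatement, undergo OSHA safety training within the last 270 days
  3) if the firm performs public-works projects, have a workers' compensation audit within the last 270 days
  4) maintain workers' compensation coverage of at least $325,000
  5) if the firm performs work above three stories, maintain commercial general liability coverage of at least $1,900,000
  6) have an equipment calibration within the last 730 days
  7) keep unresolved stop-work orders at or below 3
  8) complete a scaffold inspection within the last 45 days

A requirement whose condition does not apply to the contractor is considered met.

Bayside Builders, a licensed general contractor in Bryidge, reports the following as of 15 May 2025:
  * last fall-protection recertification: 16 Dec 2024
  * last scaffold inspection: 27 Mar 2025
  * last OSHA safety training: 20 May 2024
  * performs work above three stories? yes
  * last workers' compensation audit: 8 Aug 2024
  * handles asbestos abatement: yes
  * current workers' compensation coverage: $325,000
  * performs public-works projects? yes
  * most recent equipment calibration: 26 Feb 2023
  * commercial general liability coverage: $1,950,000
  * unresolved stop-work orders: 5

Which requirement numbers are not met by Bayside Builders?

1. fall-protection recertification 150 days ago vs limit 120 → not met
2. condition 'handles asbestos abatement' holds; OSHA safety training 360 days ago vs limit 270 → not met
3. condition 'performs public-works projects' holds; workers' compensation audit 280 days ago vs limit 270 → not met
4. workers' compensation coverage $325,000 ≥ $325,000 → met
5. condition 'performs work above three stories' holds; commercial general liability coverage $1,950,000 ≥ $1,900,000 → met
6. equipment calibration 809 days ago vs limit 730 → not met
7. unresolved stop-work orders 5 > 3 → not met
8. scaffold inspection 49 days ago vs limit 45 → not met
Not met: 1, 2, 3, 6, 7, 8

1, 2, 3, 6, 7, 8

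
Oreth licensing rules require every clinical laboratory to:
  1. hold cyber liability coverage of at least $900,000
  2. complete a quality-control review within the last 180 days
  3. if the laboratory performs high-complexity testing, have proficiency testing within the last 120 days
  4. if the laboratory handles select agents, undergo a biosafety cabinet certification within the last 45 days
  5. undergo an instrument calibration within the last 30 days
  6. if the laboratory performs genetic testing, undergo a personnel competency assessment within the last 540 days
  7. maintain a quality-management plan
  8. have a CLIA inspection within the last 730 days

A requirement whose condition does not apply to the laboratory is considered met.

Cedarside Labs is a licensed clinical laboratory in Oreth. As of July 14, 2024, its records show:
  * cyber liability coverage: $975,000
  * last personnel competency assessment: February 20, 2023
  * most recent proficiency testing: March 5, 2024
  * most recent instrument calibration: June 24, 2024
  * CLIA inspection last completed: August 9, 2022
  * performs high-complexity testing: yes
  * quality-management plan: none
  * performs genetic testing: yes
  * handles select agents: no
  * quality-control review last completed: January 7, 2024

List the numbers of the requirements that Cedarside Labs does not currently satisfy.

2, 3, 7

1. cyber liability coverage $975,000 ≥ $900,000 → met
2. quality-control review 189 days ago vs limit 180 → not met
3. condition 'performs high-complexity testing' holds; proficiency testing 131 days ago vs limit 120 → not met
4. condition 'handles select agents' does not hold → requirement n/a → met
5. instrument calibration 20 days ago vs limit 30 → met
6. condition 'performs genetic testing' holds; personnel competency assessment 510 days ago vs limit 540 → met
7. quality-management plan absent → not met
8. CLIA inspection 705 days ago vs limit 730 → met
Not met: 2, 3, 7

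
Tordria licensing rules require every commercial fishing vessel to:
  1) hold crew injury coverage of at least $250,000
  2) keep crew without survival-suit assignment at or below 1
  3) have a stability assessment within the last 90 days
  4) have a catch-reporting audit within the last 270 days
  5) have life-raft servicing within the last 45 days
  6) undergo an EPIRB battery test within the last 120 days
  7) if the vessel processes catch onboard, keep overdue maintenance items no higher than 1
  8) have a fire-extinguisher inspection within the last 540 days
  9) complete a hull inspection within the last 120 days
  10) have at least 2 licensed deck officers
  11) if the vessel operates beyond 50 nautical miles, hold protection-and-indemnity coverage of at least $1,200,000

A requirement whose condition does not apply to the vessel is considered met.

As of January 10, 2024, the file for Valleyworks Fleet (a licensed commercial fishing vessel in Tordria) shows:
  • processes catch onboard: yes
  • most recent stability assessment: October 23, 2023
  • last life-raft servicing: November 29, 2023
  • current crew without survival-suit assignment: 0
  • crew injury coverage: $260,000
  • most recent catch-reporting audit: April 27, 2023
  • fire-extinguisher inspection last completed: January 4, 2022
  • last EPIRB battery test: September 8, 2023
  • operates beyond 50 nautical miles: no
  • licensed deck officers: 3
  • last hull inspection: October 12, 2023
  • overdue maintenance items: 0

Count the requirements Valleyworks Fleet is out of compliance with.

2

1. crew injury coverage $260,000 ≥ $250,000 → met
2. crew without survival-suit assignment 0 ≤ 1 → met
3. stability assessment 79 days ago vs limit 90 → met
4. catch-reporting audit 258 days ago vs limit 270 → met
5. life-raft servicing 42 days ago vs limit 45 → met
6. EPIRB battery test 124 days ago vs limit 120 → not met
7. condition 'processes catch onboard' holds; overdue maintenance items 0 ≤ 1 → met
8. fire-extinguisher inspection 736 days ago vs limit 540 → not met
9. hull inspection 90 days ago vs limit 120 → met
10. licensed deck officers 3 ≥ 2 → met
11. condition 'operates beyond 50 nautical miles' does not hold → requirement n/a → met
Not met: 2 of 11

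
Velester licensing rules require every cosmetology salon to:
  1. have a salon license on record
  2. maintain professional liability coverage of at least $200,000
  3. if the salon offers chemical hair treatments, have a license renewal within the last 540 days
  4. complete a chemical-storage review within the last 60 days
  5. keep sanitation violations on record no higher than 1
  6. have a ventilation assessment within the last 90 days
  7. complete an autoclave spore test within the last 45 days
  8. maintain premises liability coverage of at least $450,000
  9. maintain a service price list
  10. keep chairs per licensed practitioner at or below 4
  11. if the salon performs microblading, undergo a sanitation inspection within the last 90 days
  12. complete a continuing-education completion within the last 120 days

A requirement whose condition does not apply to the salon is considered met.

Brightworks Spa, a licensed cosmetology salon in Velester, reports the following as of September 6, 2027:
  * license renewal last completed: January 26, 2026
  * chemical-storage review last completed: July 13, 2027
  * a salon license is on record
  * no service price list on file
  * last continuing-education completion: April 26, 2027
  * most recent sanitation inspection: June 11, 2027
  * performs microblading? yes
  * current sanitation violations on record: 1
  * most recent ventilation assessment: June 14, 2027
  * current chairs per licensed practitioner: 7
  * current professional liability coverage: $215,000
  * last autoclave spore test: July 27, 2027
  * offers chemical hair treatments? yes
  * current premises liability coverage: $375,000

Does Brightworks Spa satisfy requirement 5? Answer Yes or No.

5. sanitation violations on record 1 ≤ 1 → met

Yes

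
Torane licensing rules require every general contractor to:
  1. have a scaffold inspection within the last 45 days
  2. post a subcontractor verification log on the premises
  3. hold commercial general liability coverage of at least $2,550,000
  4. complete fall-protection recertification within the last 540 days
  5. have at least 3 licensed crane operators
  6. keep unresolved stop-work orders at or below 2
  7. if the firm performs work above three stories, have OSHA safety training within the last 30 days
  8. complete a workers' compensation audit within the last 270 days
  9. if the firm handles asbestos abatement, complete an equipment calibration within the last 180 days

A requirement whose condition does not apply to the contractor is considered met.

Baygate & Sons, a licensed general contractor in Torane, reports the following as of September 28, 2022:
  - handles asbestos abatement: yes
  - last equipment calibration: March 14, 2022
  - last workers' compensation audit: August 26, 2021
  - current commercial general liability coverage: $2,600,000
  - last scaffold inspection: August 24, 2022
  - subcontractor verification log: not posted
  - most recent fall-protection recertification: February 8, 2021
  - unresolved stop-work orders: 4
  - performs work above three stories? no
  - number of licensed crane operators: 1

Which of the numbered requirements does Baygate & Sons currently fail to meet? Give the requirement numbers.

2, 4, 5, 6, 8, 9

1. scaffold inspection 35 days ago vs limit 45 → met
2. subcontractor verification log absent → not met
3. commercial general liability coverage $2,600,000 ≥ $2,550,000 → met
4. fall-protection recertification 597 days ago vs limit 540 → not met
5. licensed crane operators 1 < 3 → not met
6. unresolved stop-work orders 4 > 2 → not met
7. condition 'performs work above three stories' does not hold → requirement n/a → met
8. workers' compensation audit 398 days ago vs limit 270 → not met
9. condition 'handles asbestos abatement' holds; equipment calibration 198 days ago vs limit 180 → not met
Not met: 2, 4, 5, 6, 8, 9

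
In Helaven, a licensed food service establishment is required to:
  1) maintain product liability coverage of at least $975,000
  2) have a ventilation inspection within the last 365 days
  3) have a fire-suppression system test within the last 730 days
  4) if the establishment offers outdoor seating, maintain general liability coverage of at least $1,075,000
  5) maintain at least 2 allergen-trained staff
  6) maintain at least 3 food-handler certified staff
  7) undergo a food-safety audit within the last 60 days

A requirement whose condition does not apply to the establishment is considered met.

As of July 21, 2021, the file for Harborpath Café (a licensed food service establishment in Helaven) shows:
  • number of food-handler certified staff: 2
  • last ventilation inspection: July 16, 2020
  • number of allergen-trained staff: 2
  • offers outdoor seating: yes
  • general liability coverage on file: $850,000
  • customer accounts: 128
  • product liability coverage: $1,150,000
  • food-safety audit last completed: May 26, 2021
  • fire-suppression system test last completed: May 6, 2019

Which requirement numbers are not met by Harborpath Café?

1. product liability coverage $1,150,000 ≥ $975,000 → met
2. ventilation inspection 370 days ago vs limit 365 → not met
3. fire-suppression system test 807 days ago vs limit 730 → not met
4. condition 'offers outdoor seating' holds; general liability coverage $850,000 < $1,075,000 → not met
5. allergen-trained staff 2 ≥ 2 → met
6. food-handler certified staff 2 < 3 → not met
7. food-safety audit 56 days ago vs limit 60 → met
Not met: 2, 3, 4, 6

2, 3, 4, 6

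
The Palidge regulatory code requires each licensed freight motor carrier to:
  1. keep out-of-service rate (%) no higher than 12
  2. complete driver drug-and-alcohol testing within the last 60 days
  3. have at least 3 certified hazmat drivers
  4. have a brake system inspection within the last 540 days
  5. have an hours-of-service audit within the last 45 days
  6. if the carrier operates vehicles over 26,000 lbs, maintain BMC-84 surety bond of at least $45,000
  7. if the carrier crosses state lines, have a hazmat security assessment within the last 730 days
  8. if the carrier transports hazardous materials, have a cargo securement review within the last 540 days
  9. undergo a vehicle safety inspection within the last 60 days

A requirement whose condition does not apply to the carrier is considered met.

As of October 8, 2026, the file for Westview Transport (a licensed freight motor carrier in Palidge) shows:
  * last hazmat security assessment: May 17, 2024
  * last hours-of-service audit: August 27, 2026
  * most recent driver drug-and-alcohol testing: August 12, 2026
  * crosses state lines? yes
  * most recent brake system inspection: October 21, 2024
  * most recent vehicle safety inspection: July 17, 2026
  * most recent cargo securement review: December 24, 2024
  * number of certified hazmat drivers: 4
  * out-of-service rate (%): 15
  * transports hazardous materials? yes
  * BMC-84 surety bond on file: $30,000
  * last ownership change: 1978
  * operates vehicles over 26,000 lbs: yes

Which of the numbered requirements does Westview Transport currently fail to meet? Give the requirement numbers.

1. out-of-service rate (%) 15 > 12 → not met
2. driver drug-and-alcohol testing 57 days ago vs limit 60 → met
3. certified hazmat drivers 4 ≥ 3 → met
4. brake system inspection 717 days ago vs limit 540 → not met
5. hours-of-service audit 42 days ago vs limit 45 → met
6. condition 'operates vehicles over 26,000 lbs' holds; BMC-84 surety bond $30,000 < $45,000 → not met
7. condition 'crosses state lines' holds; hazmat security assessment 874 days ago vs limit 730 → not met
8. condition 'transports hazardous materials' holds; cargo securement review 653 days ago vs limit 540 → not met
9. vehicle safety inspection 83 days ago vs limit 60 → not met
Not met: 1, 4, 6, 7, 8, 9

1, 4, 6, 7, 8, 9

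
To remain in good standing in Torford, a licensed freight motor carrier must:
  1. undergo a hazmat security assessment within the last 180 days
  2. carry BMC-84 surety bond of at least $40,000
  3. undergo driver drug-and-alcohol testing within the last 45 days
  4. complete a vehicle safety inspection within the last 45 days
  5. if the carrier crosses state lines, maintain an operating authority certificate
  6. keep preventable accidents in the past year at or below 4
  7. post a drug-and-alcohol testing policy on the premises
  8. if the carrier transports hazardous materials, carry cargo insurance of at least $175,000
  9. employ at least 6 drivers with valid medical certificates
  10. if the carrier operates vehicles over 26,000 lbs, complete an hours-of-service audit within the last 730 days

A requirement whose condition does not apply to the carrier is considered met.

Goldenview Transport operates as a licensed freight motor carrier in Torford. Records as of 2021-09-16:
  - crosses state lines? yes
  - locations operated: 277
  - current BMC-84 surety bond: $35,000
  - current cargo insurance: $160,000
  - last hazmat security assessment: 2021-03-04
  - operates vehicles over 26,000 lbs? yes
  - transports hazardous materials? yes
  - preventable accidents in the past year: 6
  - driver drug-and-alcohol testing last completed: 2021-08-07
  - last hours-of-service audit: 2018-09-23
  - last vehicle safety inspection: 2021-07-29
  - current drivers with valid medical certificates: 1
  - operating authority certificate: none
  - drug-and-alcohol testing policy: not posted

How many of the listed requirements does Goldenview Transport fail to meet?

9

1. hazmat security assessment 196 days ago vs limit 180 → not met
2. BMC-84 surety bond $35,000 < $40,000 → not met
3. driver drug-and-alcohol testing 40 days ago vs limit 45 → met
4. vehicle safety inspection 49 days ago vs limit 45 → not met
5. condition 'crosses state lines' holds; operating authority certificate absent → not met
6. preventable accidents in the past year 6 > 4 → not met
7. drug-and-alcohol testing policy absent → not met
8. condition 'transports hazardous materials' holds; cargo insurance $160,000 < $175,000 → not met
9. drivers with valid medical certificates 1 < 6 → not met
10. condition 'operates vehicles over 26,000 lbs' holds; hours-of-service audit 1089 days ago vs limit 730 → not met
Not met: 9 of 10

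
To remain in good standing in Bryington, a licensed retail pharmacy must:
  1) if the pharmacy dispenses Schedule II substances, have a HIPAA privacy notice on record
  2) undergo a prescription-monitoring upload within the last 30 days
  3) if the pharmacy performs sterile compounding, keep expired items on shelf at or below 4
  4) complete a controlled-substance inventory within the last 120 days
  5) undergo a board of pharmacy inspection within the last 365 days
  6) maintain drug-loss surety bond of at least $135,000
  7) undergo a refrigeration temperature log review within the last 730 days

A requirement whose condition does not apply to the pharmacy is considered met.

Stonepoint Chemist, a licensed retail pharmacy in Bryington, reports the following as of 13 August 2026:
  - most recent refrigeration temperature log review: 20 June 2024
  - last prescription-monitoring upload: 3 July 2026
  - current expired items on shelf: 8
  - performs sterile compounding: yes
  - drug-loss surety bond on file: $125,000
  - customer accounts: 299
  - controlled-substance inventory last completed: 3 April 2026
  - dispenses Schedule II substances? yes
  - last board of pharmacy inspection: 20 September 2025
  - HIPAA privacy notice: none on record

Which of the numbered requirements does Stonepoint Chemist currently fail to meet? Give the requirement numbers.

1, 2, 3, 4, 6, 7

1. condition 'dispenses Schedule II substances' holds; HIPAA privacy notice absent → not met
2. prescription-monitoring upload 41 days ago vs limit 30 → not met
3. condition 'performs sterile compounding' holds; expired items on shelf 8 > 4 → not met
4. controlled-substance inventory 132 days ago vs limit 120 → not met
5. board of pharmacy inspection 327 days ago vs limit 365 → met
6. drug-loss surety bond $125,000 < $135,000 → not met
7. refrigeration temperature log review 784 days ago vs limit 730 → not met
Not met: 1, 2, 3, 4, 6, 7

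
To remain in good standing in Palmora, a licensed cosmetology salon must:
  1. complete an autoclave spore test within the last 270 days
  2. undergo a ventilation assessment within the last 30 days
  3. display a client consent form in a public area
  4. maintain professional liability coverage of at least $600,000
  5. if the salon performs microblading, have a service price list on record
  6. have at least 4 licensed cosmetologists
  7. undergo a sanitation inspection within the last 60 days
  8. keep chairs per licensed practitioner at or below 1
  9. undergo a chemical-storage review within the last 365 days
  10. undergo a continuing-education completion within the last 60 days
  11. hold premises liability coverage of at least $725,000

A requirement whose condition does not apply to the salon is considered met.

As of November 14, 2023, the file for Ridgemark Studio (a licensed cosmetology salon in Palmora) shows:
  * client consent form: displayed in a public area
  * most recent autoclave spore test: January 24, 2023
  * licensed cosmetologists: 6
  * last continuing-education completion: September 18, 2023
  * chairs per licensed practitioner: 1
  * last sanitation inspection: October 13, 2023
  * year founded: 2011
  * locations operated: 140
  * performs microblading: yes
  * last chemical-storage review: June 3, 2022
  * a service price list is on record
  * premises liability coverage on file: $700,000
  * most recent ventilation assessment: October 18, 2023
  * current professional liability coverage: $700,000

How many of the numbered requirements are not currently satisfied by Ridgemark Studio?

1. autoclave spore test 294 days ago vs limit 270 → not met
2. ventilation assessment 27 days ago vs limit 30 → met
3. client consent form present → met
4. professional liability coverage $700,000 ≥ $600,000 → met
5. condition 'performs microblading' holds; service price list present → met
6. licensed cosmetologists 6 ≥ 4 → met
7. sanitation inspection 32 days ago vs limit 60 → met
8. chairs per licensed practitioner 1 ≤ 1 → met
9. chemical-storage review 529 days ago vs limit 365 → not met
10. continuing-education completion 57 days ago vs limit 60 → met
11. premises liability coverage $700,000 < $725,000 → not met
Not met: 3 of 11

3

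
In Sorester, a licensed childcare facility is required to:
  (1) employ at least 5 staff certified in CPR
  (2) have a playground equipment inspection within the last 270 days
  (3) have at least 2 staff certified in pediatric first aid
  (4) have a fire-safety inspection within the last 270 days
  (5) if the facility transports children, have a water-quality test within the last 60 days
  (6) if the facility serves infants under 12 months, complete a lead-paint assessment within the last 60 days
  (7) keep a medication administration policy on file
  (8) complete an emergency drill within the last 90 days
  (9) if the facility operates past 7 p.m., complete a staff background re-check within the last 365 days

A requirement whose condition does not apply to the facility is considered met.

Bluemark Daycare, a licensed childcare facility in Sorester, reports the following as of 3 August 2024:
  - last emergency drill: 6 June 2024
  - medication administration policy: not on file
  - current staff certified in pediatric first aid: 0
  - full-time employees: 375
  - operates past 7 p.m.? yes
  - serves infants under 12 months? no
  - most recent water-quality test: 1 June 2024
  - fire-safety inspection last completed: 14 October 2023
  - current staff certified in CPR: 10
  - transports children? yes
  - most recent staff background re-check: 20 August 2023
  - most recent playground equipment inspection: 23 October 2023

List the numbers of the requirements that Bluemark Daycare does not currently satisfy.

2, 3, 4, 5, 7

1. staff certified in CPR 10 ≥ 5 → met
2. playground equipment inspection 285 days ago vs limit 270 → not met
3. staff certified in pediatric first aid 0 < 2 → not met
4. fire-safety inspection 294 days ago vs limit 270 → not met
5. condition 'transports children' holds; water-quality test 63 days ago vs limit 60 → not met
6. condition 'serves infants under 12 months' does not hold → requirement n/a → met
7. medication administration policy absent → not met
8. emergency drill 58 days ago vs limit 90 → met
9. condition 'operates past 7 p.m.' holds; staff background re-check 349 days ago vs limit 365 → met
Not met: 2, 3, 4, 5, 7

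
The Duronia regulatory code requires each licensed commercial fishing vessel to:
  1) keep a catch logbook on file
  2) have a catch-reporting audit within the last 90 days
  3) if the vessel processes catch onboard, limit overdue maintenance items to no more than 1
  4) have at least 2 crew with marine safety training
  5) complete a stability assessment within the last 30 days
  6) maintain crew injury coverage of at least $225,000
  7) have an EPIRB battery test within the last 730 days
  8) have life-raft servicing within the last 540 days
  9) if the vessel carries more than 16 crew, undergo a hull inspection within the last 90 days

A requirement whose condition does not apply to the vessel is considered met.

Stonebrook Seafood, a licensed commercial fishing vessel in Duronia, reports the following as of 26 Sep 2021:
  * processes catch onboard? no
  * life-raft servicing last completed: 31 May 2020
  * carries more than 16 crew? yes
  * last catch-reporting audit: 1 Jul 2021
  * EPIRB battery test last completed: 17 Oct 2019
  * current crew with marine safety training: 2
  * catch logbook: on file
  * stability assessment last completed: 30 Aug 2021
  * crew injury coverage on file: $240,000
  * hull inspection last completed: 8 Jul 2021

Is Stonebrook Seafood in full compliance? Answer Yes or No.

Yes

1. catch logbook present → met
2. catch-reporting audit 87 days ago vs limit 90 → met
3. condition 'processes catch onboard' does not hold → requirement n/a → met
4. crew with marine safety training 2 ≥ 2 → met
5. stability assessment 27 days ago vs limit 30 → met
6. crew injury coverage $240,000 ≥ $225,000 → met
7. EPIRB battery test 710 days ago vs limit 730 → met
8. life-raft servicing 483 days ago vs limit 540 → met
9. condition 'carries more than 16 crew' holds; hull inspection 80 days ago vs limit 90 → met
All met.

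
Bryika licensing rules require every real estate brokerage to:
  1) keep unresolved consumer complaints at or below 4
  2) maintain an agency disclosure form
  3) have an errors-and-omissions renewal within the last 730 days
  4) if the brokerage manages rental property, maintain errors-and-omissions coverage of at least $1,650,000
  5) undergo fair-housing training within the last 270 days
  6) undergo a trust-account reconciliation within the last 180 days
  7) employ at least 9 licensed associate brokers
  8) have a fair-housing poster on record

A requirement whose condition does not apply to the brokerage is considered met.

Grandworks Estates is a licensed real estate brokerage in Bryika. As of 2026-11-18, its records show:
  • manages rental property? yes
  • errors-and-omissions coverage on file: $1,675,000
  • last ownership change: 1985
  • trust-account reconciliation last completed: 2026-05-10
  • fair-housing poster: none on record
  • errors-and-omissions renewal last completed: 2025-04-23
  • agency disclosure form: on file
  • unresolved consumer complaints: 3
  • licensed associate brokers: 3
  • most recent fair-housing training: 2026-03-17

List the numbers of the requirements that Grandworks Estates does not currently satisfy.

6, 7, 8

1. unresolved consumer complaints 3 ≤ 4 → met
2. agency disclosure form present → met
3. errors-and-omissions renewal 574 days ago vs limit 730 → met
4. condition 'manages rental property' holds; errors-and-omissions coverage $1,675,000 ≥ $1,650,000 → met
5. fair-housing training 246 days ago vs limit 270 → met
6. trust-account reconciliation 192 days ago vs limit 180 → not met
7. licensed associate brokers 3 < 9 → not met
8. fair-housing poster absent → not met
Not met: 6, 7, 8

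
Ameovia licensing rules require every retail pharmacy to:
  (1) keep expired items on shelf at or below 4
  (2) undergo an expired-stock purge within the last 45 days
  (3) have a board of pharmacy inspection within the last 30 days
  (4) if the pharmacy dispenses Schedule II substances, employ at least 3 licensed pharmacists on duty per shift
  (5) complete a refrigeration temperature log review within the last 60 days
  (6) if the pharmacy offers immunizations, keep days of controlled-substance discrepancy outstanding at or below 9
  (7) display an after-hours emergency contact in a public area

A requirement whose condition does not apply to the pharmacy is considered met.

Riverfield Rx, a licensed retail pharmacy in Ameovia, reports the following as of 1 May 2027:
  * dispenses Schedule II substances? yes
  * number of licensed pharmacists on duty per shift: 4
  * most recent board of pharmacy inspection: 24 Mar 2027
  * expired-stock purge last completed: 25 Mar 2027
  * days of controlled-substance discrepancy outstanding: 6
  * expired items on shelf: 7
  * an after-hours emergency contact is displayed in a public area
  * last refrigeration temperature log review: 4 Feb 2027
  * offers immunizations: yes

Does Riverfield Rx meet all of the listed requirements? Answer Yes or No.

1. expired items on shelf 7 > 4 → not met
2. expired-stock purge 37 days ago vs limit 45 → met
3. board of pharmacy inspection 38 days ago vs limit 30 → not met
4. condition 'dispenses Schedule II substances' holds; licensed pharmacists on duty per shift 4 ≥ 3 → met
5. refrigeration temperature log review 86 days ago vs limit 60 → not met
6. condition 'offers immunizations' holds; days of controlled-substance discrepancy outstanding 6 ≤ 9 → met
7. after-hours emergency contact present → met
Not met: 1, 3, 5

No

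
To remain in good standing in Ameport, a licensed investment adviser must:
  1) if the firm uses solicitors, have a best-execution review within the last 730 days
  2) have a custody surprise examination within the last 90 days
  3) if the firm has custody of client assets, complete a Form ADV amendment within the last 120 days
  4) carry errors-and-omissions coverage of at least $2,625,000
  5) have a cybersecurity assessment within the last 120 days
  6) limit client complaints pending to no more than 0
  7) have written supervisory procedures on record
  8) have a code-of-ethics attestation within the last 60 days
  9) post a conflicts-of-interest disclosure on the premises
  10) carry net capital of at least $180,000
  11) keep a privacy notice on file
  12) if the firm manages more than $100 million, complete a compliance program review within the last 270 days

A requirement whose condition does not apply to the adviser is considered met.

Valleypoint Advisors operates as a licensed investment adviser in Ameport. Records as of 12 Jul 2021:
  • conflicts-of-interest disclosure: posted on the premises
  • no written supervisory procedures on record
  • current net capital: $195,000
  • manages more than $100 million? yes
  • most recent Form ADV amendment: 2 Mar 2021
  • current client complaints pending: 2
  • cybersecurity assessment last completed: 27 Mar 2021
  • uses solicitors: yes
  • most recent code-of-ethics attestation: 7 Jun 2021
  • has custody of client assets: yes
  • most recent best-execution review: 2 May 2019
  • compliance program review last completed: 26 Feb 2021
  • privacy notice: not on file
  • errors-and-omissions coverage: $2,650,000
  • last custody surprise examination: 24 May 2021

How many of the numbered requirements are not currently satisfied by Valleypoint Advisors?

5

1. condition 'uses solicitors' holds; best-execution review 802 days ago vs limit 730 → not met
2. custody surprise examination 49 days ago vs limit 90 → met
3. condition 'has custody of client assets' holds; Form ADV amendment 132 days ago vs limit 120 → not met
4. errors-and-omissions coverage $2,650,000 ≥ $2,625,000 → met
5. cybersecurity assessment 107 days ago vs limit 120 → met
6. client complaints pending 2 > 0 → not met
7. written supervisory procedures absent → not met
8. code-of-ethics attestation 35 days ago vs limit 60 → met
9. conflicts-of-interest disclosure present → met
10. net capital $195,000 ≥ $180,000 → met
11. privacy notice absent → not met
12. condition 'manages more than $100 million' holds; compliance program review 136 days ago vs limit 270 → met
Not met: 5 of 12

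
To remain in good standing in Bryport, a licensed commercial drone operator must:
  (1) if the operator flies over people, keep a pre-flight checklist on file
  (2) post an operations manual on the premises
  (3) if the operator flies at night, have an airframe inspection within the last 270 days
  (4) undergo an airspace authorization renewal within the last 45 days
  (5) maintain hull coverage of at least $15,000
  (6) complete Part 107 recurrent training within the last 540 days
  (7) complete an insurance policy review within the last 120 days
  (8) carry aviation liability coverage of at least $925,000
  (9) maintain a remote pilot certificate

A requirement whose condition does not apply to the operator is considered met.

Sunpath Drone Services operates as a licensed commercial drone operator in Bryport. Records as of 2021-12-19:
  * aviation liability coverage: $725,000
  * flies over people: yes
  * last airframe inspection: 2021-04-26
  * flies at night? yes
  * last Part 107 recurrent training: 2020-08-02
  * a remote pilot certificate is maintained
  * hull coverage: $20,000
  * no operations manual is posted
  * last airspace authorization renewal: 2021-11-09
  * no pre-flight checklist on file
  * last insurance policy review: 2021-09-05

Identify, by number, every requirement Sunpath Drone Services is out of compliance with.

1. condition 'flies over people' holds; pre-flight checklist absent → not met
2. operations manual absent → not met
3. condition 'flies at night' holds; airframe inspection 237 days ago vs limit 270 → met
4. airspace authorization renewal 40 days ago vs limit 45 → met
5. hull coverage $20,000 ≥ $15,000 → met
6. Part 107 recurrent training 504 days ago vs limit 540 → met
7. insurance policy review 105 days ago vs limit 120 → met
8. aviation liability coverage $725,000 < $925,000 → not met
9. remote pilot certificate present → met
Not met: 1, 2, 8

1, 2, 8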